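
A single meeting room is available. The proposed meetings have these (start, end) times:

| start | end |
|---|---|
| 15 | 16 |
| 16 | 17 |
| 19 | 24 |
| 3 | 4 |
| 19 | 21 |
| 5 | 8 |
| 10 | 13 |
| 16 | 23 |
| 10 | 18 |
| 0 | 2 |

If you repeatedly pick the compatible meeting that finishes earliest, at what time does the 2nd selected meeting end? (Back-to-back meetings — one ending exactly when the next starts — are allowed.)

4

By end time: (0,2), (3,4), (5,8), (10,13), (15,16), (16,17), (10,18), (19,21), (16,23), (19,24).
Pick (0,2); next start ≥ 2 → (3,4); next start ≥ 4 → (5,8); next start ≥ 8 → (10,13); next start ≥ 13 → (15,16); next start ≥ 16 → (16,17); next start ≥ 17 → (19,21).
Selected: (0,2) (3,4) (5,8) (10,13) (15,16) (16,17) (19,21)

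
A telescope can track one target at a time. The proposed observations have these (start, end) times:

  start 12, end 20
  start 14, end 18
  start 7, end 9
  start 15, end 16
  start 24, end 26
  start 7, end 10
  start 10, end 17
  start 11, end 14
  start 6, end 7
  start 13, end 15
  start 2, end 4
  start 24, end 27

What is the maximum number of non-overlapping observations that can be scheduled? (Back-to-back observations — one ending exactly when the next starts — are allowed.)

By end time: (2,4), (6,7), (7,9), (7,10), (11,14), (13,15), (15,16), (10,17), (14,18), (12,20), (24,26), (24,27).
Pick (2,4); next start ≥ 4 → (6,7); next start ≥ 7 → (7,9); next start ≥ 9 → (11,14); next start ≥ 14 → (15,16); next start ≥ 16 → (24,26).
Selected 6 observations.

6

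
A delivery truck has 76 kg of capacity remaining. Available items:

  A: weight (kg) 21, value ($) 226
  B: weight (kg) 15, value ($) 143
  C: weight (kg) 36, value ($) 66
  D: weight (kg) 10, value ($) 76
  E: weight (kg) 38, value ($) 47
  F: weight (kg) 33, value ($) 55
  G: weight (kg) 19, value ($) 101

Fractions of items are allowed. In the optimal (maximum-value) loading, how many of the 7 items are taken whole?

Ratios (sorted): A 10.76, B 9.53, D 7.60, G 5.32, C 1.83, F 1.67, E 1.24
take A (21 @ 226); take B (15 @ 143); take D (10 @ 76); take G (19 @ 101); take 11/36 of C → 20.17. Capacity used 76/76.
4 item(s) taken whole; one partial (take 11/36 of C).

4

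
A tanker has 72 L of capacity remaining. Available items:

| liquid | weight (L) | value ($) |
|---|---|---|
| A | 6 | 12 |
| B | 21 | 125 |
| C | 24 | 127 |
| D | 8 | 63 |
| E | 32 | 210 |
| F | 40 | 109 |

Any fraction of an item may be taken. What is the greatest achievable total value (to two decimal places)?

456.21

Order: D (63/8=7.88) > E (210/32=6.56) > B (125/21=5.95) > C (127/24=5.29) > F (109/40=2.73) > A (12/6=2.00)
Fill: take D (8 @ 63) → take E (32 @ 210) → take B (21 @ 125) → take 11/24 of C → 58.21; 72/72 used.
Total value = 456.21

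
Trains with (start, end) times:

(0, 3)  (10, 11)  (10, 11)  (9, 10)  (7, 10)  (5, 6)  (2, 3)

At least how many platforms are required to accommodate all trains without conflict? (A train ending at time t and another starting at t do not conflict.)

2

Events (time:±→running): 0:+→1 2:+→2 … peak 2.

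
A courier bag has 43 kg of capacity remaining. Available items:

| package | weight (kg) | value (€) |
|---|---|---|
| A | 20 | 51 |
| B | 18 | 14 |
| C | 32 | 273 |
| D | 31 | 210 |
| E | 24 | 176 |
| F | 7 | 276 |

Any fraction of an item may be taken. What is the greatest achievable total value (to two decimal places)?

Greedy by value/weight ratio, highest first.
Ratios (sorted): F 39.43, C 8.53, E 7.33, D 6.77, A 2.55, B 0.78
take F (7 @ 276); take C (32 @ 273); take 4/24 of E → 29.33. Capacity used 43/43.
Total value = 578.33

578.33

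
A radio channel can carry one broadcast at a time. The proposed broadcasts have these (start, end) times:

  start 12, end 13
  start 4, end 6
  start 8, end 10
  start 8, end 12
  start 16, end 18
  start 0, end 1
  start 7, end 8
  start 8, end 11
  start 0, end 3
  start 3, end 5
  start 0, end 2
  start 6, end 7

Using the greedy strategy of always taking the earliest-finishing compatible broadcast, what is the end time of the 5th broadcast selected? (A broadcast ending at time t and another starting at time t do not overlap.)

10

By end time: (0,1), (0,2), (0,3), (3,5), (4,6), (6,7), (7,8), (8,10), (8,11), (8,12), (12,13), (16,18).
Pick (0,1); next start ≥ 1 → (3,5); next start ≥ 5 → (6,7); next start ≥ 7 → (7,8); next start ≥ 8 → (8,10); next start ≥ 10 → (12,13); next start ≥ 13 → (16,18).
Selected: (0,1) (3,5) (6,7) (7,8) (8,10) (12,13) (16,18)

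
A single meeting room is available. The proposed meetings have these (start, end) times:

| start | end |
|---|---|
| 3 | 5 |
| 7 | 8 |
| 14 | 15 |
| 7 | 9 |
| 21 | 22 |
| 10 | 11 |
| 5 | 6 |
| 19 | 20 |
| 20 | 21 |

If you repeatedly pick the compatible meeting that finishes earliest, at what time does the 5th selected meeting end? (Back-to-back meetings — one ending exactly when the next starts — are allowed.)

15

Order by finish time; keep every interval that doesn't clash with the previous kept one.
By end time: (3,5), (5,6), (7,8), (7,9), (10,11), (14,15), (19,20), (20,21), (21,22).
Pick (3,5); next start ≥ 5 → (5,6); next start ≥ 6 → (7,8); next start ≥ 8 → (10,11); next start ≥ 11 → (14,15); next start ≥ 15 → (19,20); next start ≥ 20 → (20,21); next start ≥ 21 → (21,22).
Selected: (3,5) (5,6) (7,8) (10,11) (14,15) (19,20) (20,21) (21,22)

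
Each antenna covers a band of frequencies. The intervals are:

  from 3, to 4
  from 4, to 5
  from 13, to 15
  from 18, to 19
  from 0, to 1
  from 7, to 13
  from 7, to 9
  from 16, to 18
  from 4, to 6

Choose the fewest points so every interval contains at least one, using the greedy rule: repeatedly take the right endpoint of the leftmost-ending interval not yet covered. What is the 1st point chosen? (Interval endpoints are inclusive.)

Process intervals by earliest right end; each time one isn't hit yet, stab at its right endpoint.
By right end: [0,1]  [3,4]  [4,5]  [4,6]  [7,9]  [7,13]  [13,15]  [16,18]  [18,19]
[0,1] uncovered → point at 1; [3,4] uncovered → point at 4; [7,9] uncovered → point at 9; [13,15] uncovered → point at 15; [16,18] uncovered → point at 18.
Points: 1, 4, 9, 15, 18 (5 total).

1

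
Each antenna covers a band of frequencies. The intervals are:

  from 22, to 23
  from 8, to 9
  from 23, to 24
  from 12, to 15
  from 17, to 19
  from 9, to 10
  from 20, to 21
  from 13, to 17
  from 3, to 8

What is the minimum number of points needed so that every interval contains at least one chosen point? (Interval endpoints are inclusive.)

6

Sort by right endpoint; whenever an interval is uncovered, place a point at its right end.
Sorted: [3,8] [8,9] [9,10] [12,15] [13,17] [17,19] [20,21] [22,23] [23,24]
{[3,8],[8,9]} hit by 8; {[9,10]} hit by 10; {[12,15],[13,17]} hit by 15; {[17,19]} hit by 19; {[20,21]} hit by 21; {[22,23],[23,24]} hit by 23.
Points: 8, 10, 15, 19, 21, 23 (6 total).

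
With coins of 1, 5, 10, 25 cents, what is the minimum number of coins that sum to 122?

122 = 4×25 + 2×10 + 2×1
Total coins = 4 + 2 + 2 = 8

8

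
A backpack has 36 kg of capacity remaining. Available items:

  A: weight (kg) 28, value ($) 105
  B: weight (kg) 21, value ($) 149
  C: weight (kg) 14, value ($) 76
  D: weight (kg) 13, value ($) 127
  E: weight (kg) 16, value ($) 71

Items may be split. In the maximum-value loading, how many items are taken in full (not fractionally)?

2

Sort by value per unit weight and fill in that order.
Order: D (127/13=9.77) > B (149/21=7.10) > C (76/14=5.43) > E (71/16=4.44) > A (105/28=3.75)
Fill: take D (13 @ 127) → take B (21 @ 149) → take 2/14 of C → 10.86; 36/36 used.
2 item(s) taken whole; one partial (take 2/14 of C).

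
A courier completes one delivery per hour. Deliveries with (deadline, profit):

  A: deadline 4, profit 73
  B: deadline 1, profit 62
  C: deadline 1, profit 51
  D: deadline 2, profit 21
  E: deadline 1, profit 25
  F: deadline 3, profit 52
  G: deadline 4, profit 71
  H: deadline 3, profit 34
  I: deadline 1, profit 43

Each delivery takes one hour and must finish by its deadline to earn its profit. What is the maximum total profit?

258

Profit order: A=73 G=71 B=62 F=52 C=51 I=43 H=34 E=25 D=21
Assign: A→slot 4, G→slot 3, B→slot 1, F→slot 2, C skipped, I skipped, H skipped, E skipped, D skipped.
Slots: [1:B] [2:F] [3:G] [4:A]
Profit = 62 + 52 + 71 + 73 = 258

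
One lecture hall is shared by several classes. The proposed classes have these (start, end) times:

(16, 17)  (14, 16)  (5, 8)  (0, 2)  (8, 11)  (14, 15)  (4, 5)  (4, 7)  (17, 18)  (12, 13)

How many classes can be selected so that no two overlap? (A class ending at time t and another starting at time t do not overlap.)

Order by finish time; keep every interval that doesn't clash with the previous kept one.
By end time: (0,2), (4,5), (4,7), (5,8), (8,11), (12,13), (14,15), (14,16), (16,17), (17,18).
Pick (0,2); next start ≥ 2 → (4,5); next start ≥ 5 → (5,8); next start ≥ 8 → (8,11); next start ≥ 11 → (12,13); next start ≥ 13 → (14,15); next start ≥ 15 → (16,17); next start ≥ 17 → (17,18).
Selected 8 classes.

8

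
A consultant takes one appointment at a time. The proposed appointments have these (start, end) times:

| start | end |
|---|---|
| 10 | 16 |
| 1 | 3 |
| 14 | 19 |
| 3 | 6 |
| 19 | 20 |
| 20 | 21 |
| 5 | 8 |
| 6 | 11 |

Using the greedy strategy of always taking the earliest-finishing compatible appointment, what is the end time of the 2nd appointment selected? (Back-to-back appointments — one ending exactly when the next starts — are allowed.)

Sorted by end: (1,3)  (3,6)  (5,8)  (6,11)  (10,16)  (14,19)  (19,20)  (20,21)
take (1,3); take (3,6); take (6,11); take (14,19); take (19,20); take (20,21).
Selected: (1,3) (3,6) (6,11) (14,19) (19,20) (20,21)

6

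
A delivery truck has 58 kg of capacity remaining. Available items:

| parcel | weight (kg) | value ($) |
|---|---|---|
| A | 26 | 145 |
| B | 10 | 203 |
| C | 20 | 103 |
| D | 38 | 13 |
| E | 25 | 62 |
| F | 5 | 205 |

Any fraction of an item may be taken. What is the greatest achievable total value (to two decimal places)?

Sort by value per unit weight and fill in that order.
Ratios (sorted): F 41.00, B 20.30, A 5.58, C 5.15, E 2.48, D 0.34
take F (5 @ 205); take B (10 @ 203); take A (26 @ 145); take 17/20 of C → 87.55. Capacity used 58/58.
Total value = 640.55

640.55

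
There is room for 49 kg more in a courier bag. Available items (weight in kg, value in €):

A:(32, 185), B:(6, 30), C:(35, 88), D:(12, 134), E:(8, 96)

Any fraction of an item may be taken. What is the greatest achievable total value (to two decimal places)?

397.66

Greedy by value/weight ratio, highest first.
Ratios (sorted): E 12.00, D 11.17, A 5.78, B 5.00, C 2.51
take E (8 @ 96); take D (12 @ 134); take 29/32 of A → 167.66. Capacity used 49/49.
Total value = 397.66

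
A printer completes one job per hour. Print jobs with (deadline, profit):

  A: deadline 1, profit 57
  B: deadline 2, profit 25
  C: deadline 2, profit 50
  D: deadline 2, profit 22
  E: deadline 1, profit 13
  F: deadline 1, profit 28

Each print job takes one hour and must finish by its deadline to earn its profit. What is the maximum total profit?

Profit order: A=57 C=50 F=28 B=25 D=22 E=13
Assign: A→slot 1, C→slot 2, F skipped, B skipped, D skipped, E skipped.
Slots: [1:A] [2:C]
Profit = 57 + 50 = 107

107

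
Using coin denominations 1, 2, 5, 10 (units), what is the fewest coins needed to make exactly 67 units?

Greedy: take as many of the largest coin as possible, then repeat with the remainder.
67 = 6×10 + 1×5 + 1×2
Total coins = 6 + 1 + 1 = 8

8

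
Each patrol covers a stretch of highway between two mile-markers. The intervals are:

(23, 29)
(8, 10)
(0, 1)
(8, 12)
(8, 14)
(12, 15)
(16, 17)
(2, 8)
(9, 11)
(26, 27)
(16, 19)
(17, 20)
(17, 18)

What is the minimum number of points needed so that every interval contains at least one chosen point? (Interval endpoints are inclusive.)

By right end: [0,1]  [2,8]  [8,10]  [9,11]  [8,12]  [8,14]  [12,15]  [16,17]  [17,18]  [16,19]  [17,20]  [26,27]  [23,29]
[0,1] uncovered → point at 1; [2,8] uncovered → point at 8; [9,11] uncovered → point at 11; [12,15] uncovered → point at 15; [16,17] uncovered → point at 17; [26,27] uncovered → point at 27.
Points: 1, 8, 11, 15, 17, 27 (6 total).

6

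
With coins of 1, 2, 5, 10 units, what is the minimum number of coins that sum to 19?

4

19 − 1×10→9 − 1×5→4 − 2×2→0
Total coins = 1 + 1 + 2 = 4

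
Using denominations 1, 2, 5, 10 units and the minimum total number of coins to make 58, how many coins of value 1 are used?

1

58 − 5×10→8 − 1×5→3 − 1×2→1 − 1×1→0
Count of 1: 1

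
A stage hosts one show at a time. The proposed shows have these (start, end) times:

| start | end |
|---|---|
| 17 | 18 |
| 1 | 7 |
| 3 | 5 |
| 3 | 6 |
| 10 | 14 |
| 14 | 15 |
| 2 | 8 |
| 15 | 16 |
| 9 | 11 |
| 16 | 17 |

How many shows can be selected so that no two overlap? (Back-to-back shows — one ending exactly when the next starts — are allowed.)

6

Sort by end time and greedily take each interval whose start is ≥ the last chosen end.
Sorted by end: (3,5)  (3,6)  (1,7)  (2,8)  (9,11)  (10,14)  (14,15)  (15,16)  (16,17)  (17,18)
take (3,5); skip (3,6); take (9,11); skip (10,14); take (14,15); take (15,16); take (16,17); take (17,18).
Selected 6 shows.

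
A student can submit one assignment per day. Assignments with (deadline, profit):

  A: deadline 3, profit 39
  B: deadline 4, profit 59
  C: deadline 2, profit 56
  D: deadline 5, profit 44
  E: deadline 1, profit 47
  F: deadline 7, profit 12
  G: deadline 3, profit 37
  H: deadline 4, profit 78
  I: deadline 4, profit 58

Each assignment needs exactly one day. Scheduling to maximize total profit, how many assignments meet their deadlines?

Take jobs in profit order; each goes to the latest open slot no later than its deadline.
Profit order: H=78 B=59 I=58 C=56 E=47 D=44 A=39 G=37 F=12
Assign: H→slot 4, B→slot 3, I→slot 2, C→slot 1, E skipped, D→slot 5, A skipped, G skipped, F→slot 7.
Slots: [1:C] [2:I] [3:B] [4:H] [5:D] [7:F]
6 of 9 scheduled.

6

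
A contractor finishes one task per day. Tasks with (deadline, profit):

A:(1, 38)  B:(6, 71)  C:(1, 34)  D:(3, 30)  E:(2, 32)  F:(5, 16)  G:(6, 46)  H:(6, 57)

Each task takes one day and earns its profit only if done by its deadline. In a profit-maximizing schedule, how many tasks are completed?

By profit: B(d6,71), H(d6,57), G(d6,46), A(d1,38), C(d1,34), E(d2,32), D(d3,30), F(d5,16)
B→slot 6; H→slot 5; G→slot 4; A→slot 1; C skipped; E→slot 2; D→slot 3; F skipped.
6 of 8 scheduled.

6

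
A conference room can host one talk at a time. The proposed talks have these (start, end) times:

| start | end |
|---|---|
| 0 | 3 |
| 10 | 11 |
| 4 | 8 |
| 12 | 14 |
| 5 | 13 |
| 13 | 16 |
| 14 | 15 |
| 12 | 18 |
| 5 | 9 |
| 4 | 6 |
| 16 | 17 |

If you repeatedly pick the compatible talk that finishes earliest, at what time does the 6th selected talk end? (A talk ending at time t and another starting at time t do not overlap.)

Sorted by end: (0,3)  (4,6)  (4,8)  (5,9)  (10,11)  (5,13)  (12,14)  (14,15)  (13,16)  (16,17)  (12,18)
take (0,3); take (4,6); take (10,11); skip (5,13); take (12,14); take (14,15); take (16,17).
Selected: (0,3) (4,6) (10,11) (12,14) (14,15) (16,17)

17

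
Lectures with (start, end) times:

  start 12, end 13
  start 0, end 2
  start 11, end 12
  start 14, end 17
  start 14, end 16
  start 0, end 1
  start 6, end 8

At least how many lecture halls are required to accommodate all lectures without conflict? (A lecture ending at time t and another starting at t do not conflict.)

2

starts: [0, 0, 6, 11, 12, 14, 14]
ends:   [1, 2, 8, 12, 13, 16, 17]
s0→1 s0→2  — peak 2.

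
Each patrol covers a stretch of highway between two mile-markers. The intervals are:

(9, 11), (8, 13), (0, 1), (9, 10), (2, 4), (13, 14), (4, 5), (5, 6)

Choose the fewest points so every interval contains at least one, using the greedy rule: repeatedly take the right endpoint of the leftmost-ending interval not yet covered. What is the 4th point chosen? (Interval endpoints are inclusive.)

Sort by right endpoint; whenever an interval is uncovered, place a point at its right end.
Sorted: [0,1] [2,4] [4,5] [5,6] [9,10] [9,11] [8,13] [13,14]
{[0,1]} hit by 1; {[2,4],[4,5]} hit by 4; {[5,6]} hit by 6; {[9,10],[9,11],[8,13]} hit by 10; {[13,14]} hit by 14.
Points: 1, 4, 6, 10, 14 (5 total).

10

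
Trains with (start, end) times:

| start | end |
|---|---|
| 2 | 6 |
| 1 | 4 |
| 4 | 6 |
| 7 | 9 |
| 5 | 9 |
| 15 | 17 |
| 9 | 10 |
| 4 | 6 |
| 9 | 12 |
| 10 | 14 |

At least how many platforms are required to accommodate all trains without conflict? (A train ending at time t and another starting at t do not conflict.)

4

Events (time:±→running): 1:+→1 2:+→2 4:-→1 4:+→2 4:+→3 5:+→4 … peak 4.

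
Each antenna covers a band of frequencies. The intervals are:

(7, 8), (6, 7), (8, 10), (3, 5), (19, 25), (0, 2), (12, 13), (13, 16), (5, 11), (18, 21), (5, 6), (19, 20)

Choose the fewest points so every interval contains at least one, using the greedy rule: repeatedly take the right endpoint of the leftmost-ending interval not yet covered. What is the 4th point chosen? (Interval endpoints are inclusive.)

10

Process intervals by earliest right end; each time one isn't hit yet, stab at its right endpoint.
By right end: [0,2]  [3,5]  [5,6]  [6,7]  [7,8]  [8,10]  [5,11]  [12,13]  [13,16]  [19,20]  [18,21]  [19,25]
[0,2] uncovered → point at 2; [3,5] uncovered → point at 5; [6,7] uncovered → point at 7; [8,10] uncovered → point at 10; [12,13] uncovered → point at 13; [19,20] uncovered → point at 20.
Points: 2, 5, 7, 10, 13, 20 (6 total).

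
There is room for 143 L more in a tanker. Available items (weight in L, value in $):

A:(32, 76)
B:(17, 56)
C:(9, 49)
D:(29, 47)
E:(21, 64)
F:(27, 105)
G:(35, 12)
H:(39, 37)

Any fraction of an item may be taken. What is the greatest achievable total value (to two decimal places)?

Order: C (49/9=5.44) > F (105/27=3.89) > B (56/17=3.29) > E (64/21=3.05) > A (76/32=2.38) > D (47/29=1.62) > H (37/39=0.95) > G (12/35=0.34)
Fill: take C (9 @ 49) → take F (27 @ 105) → take B (17 @ 56) → take E (21 @ 64) → take A (32 @ 76) → take D (29 @ 47) → take 8/39 of H → 7.59; 143/143 used.
Total value = 404.59

404.59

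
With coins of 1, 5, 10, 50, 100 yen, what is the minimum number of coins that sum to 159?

7

159 = 1×100 + 1×50 + 1×5 + 4×1
Total coins = 1 + 1 + 1 + 4 = 7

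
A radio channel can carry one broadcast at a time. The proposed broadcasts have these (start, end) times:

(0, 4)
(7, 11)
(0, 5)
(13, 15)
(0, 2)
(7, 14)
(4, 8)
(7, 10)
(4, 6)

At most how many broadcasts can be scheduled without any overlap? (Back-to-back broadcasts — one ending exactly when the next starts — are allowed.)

Order by finish time; keep every interval that doesn't clash with the previous kept one.
By end time: (0,2), (0,4), (0,5), (4,6), (4,8), (7,10), (7,11), (7,14), (13,15).
Pick (0,2); next start ≥ 2 → (4,6); next start ≥ 6 → (7,10); next start ≥ 10 → (13,15).
Selected 4 broadcasts.

4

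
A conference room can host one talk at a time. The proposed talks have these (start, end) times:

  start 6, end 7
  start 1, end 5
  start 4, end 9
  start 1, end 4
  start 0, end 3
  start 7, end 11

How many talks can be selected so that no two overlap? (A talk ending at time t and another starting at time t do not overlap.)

3

Sort by end time and greedily take each interval whose start is ≥ the last chosen end.
Sorted by end: (0,3)  (1,4)  (1,5)  (6,7)  (4,9)  (7,11)
take (0,3); skip (1,4); take (6,7); skip (4,9); take (7,11).
Selected 3 talks.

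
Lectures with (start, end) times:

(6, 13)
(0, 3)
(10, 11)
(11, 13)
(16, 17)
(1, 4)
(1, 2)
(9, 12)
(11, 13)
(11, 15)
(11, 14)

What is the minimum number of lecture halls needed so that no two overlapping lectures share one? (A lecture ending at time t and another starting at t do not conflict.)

Count concurrent intervals with a sweep; the peak is the room count.
starts: [0, 1, 1, 6, 9, 10, 11, 11, 11, 11, 16]
ends:   [2, 3, 4, 11, 12, 13, 13, 13, 14, 15, 17]
s0→1 s1→2 s1→3 e2→2 e3→1 e4→0 s6→1 s9→2 s10→3 e11→2 s11→3 s11→4 s11→5 s11→6  — peak 6.

6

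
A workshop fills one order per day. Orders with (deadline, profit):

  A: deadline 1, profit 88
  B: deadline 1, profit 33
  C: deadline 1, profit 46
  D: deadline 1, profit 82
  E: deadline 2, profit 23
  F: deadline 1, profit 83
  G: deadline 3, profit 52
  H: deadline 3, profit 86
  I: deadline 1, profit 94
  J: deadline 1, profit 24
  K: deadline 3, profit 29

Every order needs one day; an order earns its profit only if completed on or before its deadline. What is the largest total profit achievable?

232

Profit order: I=94 A=88 H=86 F=83 D=82 G=52 C=46 B=33 K=29 J=24 E=23
Assign: I→slot 1, A skipped, H→slot 3, F skipped, D skipped, G→slot 2, C skipped, B skipped, K skipped, J skipped, E skipped.
Slots: [1:I] [2:G] [3:H]
Profit = 94 + 52 + 86 = 232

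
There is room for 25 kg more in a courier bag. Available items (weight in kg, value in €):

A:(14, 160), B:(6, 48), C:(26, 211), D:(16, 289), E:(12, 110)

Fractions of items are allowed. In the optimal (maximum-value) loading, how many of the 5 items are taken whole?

Greedy by value/weight ratio, highest first.
Ratios (sorted): D 18.06, A 11.43, E 9.17, C 8.12, B 8.00
take D (16 @ 289); take 9/14 of A → 102.86. Capacity used 25/25.
1 item(s) taken whole; one partial (take 9/14 of A).

1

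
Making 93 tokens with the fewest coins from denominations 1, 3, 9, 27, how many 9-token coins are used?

93 − 3×27→12 − 1×9→3 − 1×3→0
Count of 9: 1

1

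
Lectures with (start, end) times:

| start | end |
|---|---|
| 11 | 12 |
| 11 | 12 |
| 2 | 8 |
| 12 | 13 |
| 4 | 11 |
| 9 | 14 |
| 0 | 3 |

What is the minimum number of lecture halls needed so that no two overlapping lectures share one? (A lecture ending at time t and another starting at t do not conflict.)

3

Events (time:±→running): 0:+→1 2:+→2 3:-→1 4:+→2 8:-→1 9:+→2 11:-→1 11:+→2 11:+→3 … peak 3.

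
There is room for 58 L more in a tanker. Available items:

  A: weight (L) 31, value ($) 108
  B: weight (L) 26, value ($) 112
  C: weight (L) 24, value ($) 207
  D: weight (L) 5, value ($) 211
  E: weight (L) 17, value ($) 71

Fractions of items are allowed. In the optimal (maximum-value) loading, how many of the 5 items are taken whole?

3

Ratios (sorted): D 42.20, C 8.62, B 4.31, E 4.18, A 3.48
take D (5 @ 211); take C (24 @ 207); take B (26 @ 112); take 3/17 of E → 12.53. Capacity used 58/58.
3 item(s) taken whole; one partial (take 3/17 of E).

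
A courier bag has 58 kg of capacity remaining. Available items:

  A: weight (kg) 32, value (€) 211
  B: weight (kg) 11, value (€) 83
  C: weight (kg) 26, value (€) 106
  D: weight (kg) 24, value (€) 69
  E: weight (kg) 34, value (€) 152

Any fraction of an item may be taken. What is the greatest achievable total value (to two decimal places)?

Sort by value per unit weight and fill in that order.
Order: B (83/11=7.55) > A (211/32=6.59) > E (152/34=4.47) > C (106/26=4.08) > D (69/24=2.88)
Fill: take B (11 @ 83) → take A (32 @ 211) → take 15/34 of E → 67.06; 58/58 used.
Total value = 361.06

361.06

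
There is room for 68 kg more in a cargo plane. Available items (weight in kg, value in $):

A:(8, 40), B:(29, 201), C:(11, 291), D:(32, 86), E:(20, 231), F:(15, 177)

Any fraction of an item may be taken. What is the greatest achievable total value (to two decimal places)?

Ratios (sorted): C 26.45, F 11.80, E 11.55, B 6.93, A 5.00, D 2.69
take C (11 @ 291); take F (15 @ 177); take E (20 @ 231); take 22/29 of B → 152.48. Capacity used 68/68.
Total value = 851.48

851.48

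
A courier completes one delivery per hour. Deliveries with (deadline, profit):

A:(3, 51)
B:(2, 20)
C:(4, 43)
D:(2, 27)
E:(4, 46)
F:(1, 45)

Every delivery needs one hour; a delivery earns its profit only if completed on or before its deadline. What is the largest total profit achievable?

Profit order: A=51 E=46 F=45 C=43 D=27 B=20
Assign: A→slot 3, E→slot 4, F→slot 1, C→slot 2, D skipped, B skipped.
Slots: [1:F] [2:C] [3:A] [4:E]
Profit = 45 + 43 + 51 + 46 = 185

185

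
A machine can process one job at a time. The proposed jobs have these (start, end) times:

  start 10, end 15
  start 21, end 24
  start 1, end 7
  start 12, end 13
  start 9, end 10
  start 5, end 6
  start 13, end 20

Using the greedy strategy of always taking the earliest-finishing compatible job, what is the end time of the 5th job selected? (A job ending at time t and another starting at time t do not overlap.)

Sorted by end: (5,6)  (1,7)  (9,10)  (12,13)  (10,15)  (13,20)  (21,24)
take (5,6); skip (1,7); take (9,10); take (12,13); take (13,20); take (21,24).
Selected: (5,6) (9,10) (12,13) (13,20) (21,24)

24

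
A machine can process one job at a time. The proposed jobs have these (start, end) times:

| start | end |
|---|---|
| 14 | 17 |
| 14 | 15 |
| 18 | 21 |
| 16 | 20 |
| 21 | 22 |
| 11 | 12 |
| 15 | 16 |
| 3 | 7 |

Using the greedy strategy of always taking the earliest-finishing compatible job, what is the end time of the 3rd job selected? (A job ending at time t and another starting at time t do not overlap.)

15

By end time: (3,7), (11,12), (14,15), (15,16), (14,17), (16,20), (18,21), (21,22).
Pick (3,7); next start ≥ 7 → (11,12); next start ≥ 12 → (14,15); next start ≥ 15 → (15,16); next start ≥ 16 → (16,20); next start ≥ 20 → (21,22).
Selected: (3,7) (11,12) (14,15) (15,16) (16,20) (21,22)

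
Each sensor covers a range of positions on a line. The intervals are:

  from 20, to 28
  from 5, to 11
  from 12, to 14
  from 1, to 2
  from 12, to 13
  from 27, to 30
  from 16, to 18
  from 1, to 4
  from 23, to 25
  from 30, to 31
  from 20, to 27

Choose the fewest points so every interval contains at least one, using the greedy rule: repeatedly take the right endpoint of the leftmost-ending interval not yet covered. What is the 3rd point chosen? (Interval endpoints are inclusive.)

Sorted: [1,2] [1,4] [5,11] [12,13] [12,14] [16,18] [23,25] [20,27] [20,28] [27,30] [30,31]
{[1,2],[1,4]} hit by 2; {[5,11]} hit by 11; {[12,13],[12,14]} hit by 13; {[16,18]} hit by 18; {[23,25],[20,27],[20,28]} hit by 25; {[27,30],[30,31]} hit by 30.
Points: 2, 11, 13, 18, 25, 30 (6 total).

13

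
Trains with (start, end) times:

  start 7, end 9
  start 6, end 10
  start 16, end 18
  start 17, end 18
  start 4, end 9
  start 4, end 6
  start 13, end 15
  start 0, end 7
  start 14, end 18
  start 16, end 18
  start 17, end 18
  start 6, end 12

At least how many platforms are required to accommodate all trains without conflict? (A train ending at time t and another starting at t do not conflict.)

5

Count concurrent intervals with a sweep; the peak is the room count.
starts: [0, 4, 4, 6, 6, 7, 13, 14, 16, 16, 17, 17]
ends:   [6, 7, 9, 9, 10, 12, 15, 18, 18, 18, 18, 18]
s0→1 s4→2 s4→3 e6→2 s6→3 s6→4 e7→3 s7→4 e9→3 e9→2 e10→1 e12→0 s13→1 s14→2 e15→1 s16→2 s16→3 s17→4 s17→5  — peak 5.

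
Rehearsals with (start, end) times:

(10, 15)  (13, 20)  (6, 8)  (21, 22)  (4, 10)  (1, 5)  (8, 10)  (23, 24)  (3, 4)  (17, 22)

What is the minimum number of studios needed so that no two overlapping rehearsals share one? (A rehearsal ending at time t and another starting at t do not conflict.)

2

Count concurrent intervals with a sweep; the peak is the room count.
starts: [1, 3, 4, 6, 8, 10, 13, 17, 21, 23]
ends:   [4, 5, 8, 10, 10, 15, 20, 22, 22, 24]
s1→1 s3→2  — peak 2.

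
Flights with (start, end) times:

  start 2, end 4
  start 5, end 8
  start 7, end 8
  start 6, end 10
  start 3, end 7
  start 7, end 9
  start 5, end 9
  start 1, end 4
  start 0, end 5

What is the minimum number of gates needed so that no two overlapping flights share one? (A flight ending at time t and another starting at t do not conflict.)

5

The answer is the maximum number of intervals overlapping at any instant.
Events (time:±→running): 0:+→1 1:+→2 2:+→3 3:+→4 4:-→3 4:-→2 5:-→1 5:+→2 5:+→3 6:+→4 7:-→3 7:+→4 7:+→5 … peak 5.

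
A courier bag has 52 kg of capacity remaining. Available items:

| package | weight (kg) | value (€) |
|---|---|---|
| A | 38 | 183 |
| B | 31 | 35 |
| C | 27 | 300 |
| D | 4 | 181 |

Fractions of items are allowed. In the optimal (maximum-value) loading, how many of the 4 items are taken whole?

Greedy by value/weight ratio, highest first.
Order: D (181/4=45.25) > C (300/27=11.11) > A (183/38=4.82) > B (35/31=1.13)
Fill: take D (4 @ 181) → take C (27 @ 300) → take 21/38 of A → 101.13; 52/52 used.
2 item(s) taken whole; one partial (take 21/38 of A).

2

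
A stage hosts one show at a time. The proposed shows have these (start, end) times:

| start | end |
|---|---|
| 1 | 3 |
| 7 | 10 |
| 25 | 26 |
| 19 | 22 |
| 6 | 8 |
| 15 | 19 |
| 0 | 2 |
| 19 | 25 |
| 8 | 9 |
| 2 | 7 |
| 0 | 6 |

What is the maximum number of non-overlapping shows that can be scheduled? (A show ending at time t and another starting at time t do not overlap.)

6

Greedy by earliest finish: after sorting by end time, pick each interval compatible with the last pick.
Sorted by end: (0,2)  (1,3)  (0,6)  (2,7)  (6,8)  (8,9)  (7,10)  (15,19)  (19,22)  (19,25)  (25,26)
take (0,2); take (2,7); skip (6,8); take (8,9); skip (7,10); take (15,19); take (19,22); take (25,26).
Selected 6 shows.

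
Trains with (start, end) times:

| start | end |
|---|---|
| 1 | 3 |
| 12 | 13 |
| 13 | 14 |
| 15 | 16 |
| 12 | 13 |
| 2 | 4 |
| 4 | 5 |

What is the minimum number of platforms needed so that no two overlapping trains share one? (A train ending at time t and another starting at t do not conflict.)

The answer is the maximum number of intervals overlapping at any instant.
starts: [1, 2, 4, 12, 12, 13, 15]
ends:   [3, 4, 5, 13, 13, 14, 16]
s1→1 s2→2  — peak 2.

2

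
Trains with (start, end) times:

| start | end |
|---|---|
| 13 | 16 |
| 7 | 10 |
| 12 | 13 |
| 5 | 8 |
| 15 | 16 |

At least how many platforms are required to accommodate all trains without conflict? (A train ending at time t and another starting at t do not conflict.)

2

Count concurrent intervals with a sweep; the peak is the room count.
starts: [5, 7, 12, 13, 15]
ends:   [8, 10, 13, 16, 16]
s5→1 s7→2  — peak 2.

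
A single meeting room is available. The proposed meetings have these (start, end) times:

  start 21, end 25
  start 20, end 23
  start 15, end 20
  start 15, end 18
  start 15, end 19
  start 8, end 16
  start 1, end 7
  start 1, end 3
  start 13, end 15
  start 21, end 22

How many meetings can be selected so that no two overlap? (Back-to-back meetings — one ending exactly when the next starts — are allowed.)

Greedy by earliest finish: after sorting by end time, pick each interval compatible with the last pick.
By end time: (1,3), (1,7), (13,15), (8,16), (15,18), (15,19), (15,20), (21,22), (20,23), (21,25).
Pick (1,3); next start ≥ 3 → (13,15); next start ≥ 15 → (15,18); next start ≥ 18 → (21,22).
Selected 4 meetings.

4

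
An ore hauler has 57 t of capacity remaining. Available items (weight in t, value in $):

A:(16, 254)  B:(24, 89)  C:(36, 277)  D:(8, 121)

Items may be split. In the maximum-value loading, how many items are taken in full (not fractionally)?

Greedy by value/weight ratio, highest first.
Ratios (sorted): A 15.88, D 15.12, C 7.69, B 3.71
take A (16 @ 254); take D (8 @ 121); take 33/36 of C → 253.92. Capacity used 57/57.
2 item(s) taken whole; one partial (take 33/36 of C).

2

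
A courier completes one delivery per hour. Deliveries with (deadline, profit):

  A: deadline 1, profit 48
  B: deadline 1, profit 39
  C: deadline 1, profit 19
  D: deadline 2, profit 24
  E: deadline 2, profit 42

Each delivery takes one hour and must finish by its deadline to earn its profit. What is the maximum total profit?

90

By profit: A(d1,48), E(d2,42), B(d1,39), D(d2,24), C(d1,19)
A→slot 1; E→slot 2; B skipped; D skipped; C skipped.
Profit = 48 + 42 = 90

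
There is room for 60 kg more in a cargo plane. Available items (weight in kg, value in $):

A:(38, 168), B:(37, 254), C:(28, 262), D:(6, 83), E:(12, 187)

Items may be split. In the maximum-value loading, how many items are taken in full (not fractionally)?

Order: E (187/12=15.58) > D (83/6=13.83) > C (262/28=9.36) > B (254/37=6.86) > A (168/38=4.42)
Fill: take E (12 @ 187) → take D (6 @ 83) → take C (28 @ 262) → take 14/37 of B → 96.11; 60/60 used.
3 item(s) taken whole; one partial (take 14/37 of B).

3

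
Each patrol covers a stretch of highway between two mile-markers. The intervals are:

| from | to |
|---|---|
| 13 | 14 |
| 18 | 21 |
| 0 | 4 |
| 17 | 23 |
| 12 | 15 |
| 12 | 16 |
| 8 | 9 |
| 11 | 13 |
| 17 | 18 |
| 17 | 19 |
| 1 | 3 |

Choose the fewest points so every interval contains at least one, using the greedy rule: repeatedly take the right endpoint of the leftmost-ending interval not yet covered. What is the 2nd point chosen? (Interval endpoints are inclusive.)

9

Sort by right endpoint; whenever an interval is uncovered, place a point at its right end.
Sorted: [1,3] [0,4] [8,9] [11,13] [13,14] [12,15] [12,16] [17,18] [17,19] [18,21] [17,23]
{[1,3],[0,4]} hit by 3; {[8,9]} hit by 9; {[11,13],[13,14],[12,15],[12,16]} hit by 13; {[17,18],[17,19],[18,21],[17,23]} hit by 18.
Points: 3, 9, 13, 18 (4 total).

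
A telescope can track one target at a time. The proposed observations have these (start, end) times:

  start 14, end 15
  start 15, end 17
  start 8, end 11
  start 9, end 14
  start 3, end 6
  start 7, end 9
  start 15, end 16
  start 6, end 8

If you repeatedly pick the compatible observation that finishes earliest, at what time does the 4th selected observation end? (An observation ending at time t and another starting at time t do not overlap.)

15

Sorted by end: (3,6)  (6,8)  (7,9)  (8,11)  (9,14)  (14,15)  (15,16)  (15,17)
take (3,6); take (6,8); take (8,11); take (14,15); take (15,16); skip (15,17).
Selected: (3,6) (6,8) (8,11) (14,15) (15,16)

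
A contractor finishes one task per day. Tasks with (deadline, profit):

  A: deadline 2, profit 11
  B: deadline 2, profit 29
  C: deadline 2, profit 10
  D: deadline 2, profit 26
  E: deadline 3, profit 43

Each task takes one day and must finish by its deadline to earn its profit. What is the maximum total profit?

By profit: E(d3,43), B(d2,29), D(d2,26), A(d2,11), C(d2,10)
E→slot 3; B→slot 2; D→slot 1; A skipped; C skipped.
Profit = 26 + 29 + 43 = 98

98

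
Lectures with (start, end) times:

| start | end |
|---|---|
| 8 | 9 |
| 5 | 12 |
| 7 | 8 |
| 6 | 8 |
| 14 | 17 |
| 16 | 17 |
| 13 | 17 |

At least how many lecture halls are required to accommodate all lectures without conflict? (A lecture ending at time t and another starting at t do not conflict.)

Count concurrent intervals with a sweep; the peak is the room count.
Events (time:±→running): 5:+→1 6:+→2 7:+→3 … peak 3.

3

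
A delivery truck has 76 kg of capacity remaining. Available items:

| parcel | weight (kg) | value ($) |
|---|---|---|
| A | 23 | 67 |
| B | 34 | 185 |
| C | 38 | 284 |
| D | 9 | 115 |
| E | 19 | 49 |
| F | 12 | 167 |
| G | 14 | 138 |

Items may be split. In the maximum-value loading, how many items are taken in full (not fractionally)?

Ratios (sorted): F 13.92, D 12.78, G 9.86, C 7.47, B 5.44, A 2.91, E 2.58
take F (12 @ 167); take D (9 @ 115); take G (14 @ 138); take C (38 @ 284); take 3/34 of B → 16.32. Capacity used 76/76.
4 item(s) taken whole; one partial (take 3/34 of B).

4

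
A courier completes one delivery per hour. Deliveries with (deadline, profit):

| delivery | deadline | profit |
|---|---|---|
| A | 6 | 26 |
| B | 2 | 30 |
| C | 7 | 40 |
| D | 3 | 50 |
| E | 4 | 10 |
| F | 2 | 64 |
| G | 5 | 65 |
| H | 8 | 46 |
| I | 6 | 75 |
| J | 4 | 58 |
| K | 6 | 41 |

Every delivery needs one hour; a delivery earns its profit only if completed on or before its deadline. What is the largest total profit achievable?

Take jobs in profit order; each goes to the latest open slot no later than its deadline.
Profit order: I=75 G=65 F=64 J=58 D=50 H=46 K=41 C=40 B=30 A=26 E=10
Assign: I→slot 6, G→slot 5, F→slot 2, J→slot 4, D→slot 3, H→slot 8, K→slot 1, C→slot 7, B skipped, A skipped, E skipped.
Slots: [1:K] [2:F] [3:D] [4:J] [5:G] [6:I] [7:C] [8:H]
Profit = 41 + 64 + 50 + 58 + 65 + 75 + 40 + 46 = 439

439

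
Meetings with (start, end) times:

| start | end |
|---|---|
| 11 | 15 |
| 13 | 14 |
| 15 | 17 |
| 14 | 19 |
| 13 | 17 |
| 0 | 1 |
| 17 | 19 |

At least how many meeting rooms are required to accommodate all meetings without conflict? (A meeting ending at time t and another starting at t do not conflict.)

3

Events (time:±→running): 0:+→1 1:-→0 11:+→1 13:+→2 13:+→3 … peak 3.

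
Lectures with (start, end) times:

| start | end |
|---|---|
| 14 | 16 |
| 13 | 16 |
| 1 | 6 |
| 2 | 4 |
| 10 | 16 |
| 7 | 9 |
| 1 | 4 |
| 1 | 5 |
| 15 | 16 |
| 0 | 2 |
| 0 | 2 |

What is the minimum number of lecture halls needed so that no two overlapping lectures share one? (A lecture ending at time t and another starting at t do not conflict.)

5

Count concurrent intervals with a sweep; the peak is the room count.
starts: [0, 0, 1, 1, 1, 2, 7, 10, 13, 14, 15]
ends:   [2, 2, 4, 4, 5, 6, 9, 16, 16, 16, 16]
s0→1 s0→2 s1→3 s1→4 s1→5  — peak 5.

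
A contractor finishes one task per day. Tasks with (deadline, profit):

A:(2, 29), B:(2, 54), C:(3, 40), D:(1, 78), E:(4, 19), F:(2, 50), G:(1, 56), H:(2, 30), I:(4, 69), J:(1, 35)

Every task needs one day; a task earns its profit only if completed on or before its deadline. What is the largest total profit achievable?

Sort by profit descending; place each in the latest free slot ≤ its deadline.
By profit: D(d1,78), I(d4,69), G(d1,56), B(d2,54), F(d2,50), C(d3,40), J(d1,35), H(d2,30), A(d2,29), E(d4,19)
D→slot 1; I→slot 4; G skipped; B→slot 2; F skipped; C→slot 3; J skipped; H skipped; A skipped; E skipped.
Profit = 78 + 54 + 40 + 69 = 241

241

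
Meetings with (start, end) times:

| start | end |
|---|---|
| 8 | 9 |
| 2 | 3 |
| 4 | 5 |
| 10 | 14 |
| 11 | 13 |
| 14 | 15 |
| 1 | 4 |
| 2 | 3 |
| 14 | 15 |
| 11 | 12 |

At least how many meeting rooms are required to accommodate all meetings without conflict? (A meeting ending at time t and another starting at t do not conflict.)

The answer is the maximum number of intervals overlapping at any instant.
Events (time:±→running): 1:+→1 2:+→2 2:+→3 … peak 3.

3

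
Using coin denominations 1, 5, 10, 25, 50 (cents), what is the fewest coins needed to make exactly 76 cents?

3

Greedy: take as many of the largest coin as possible, then repeat with the remainder.
76 = 1×50 + 1×25 + 1×1
Total coins = 1 + 1 + 1 = 3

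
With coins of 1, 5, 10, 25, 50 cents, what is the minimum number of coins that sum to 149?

Greedy: take as many of the largest coin as possible, then repeat with the remainder.
149 = 2×50 + 1×25 + 2×10 + 4×1
Total coins = 2 + 1 + 2 + 4 = 9

9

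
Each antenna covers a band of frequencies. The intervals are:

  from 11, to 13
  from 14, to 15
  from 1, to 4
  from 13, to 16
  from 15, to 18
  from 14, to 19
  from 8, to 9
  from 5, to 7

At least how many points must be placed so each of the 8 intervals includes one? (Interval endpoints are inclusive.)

5

Process intervals by earliest right end; each time one isn't hit yet, stab at its right endpoint.
By right end: [1,4]  [5,7]  [8,9]  [11,13]  [14,15]  [13,16]  [15,18]  [14,19]
[1,4] uncovered → point at 4; [5,7] uncovered → point at 7; [8,9] uncovered → point at 9; [11,13] uncovered → point at 13; [14,15] uncovered → point at 15.
Points: 4, 7, 9, 13, 15 (5 total).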